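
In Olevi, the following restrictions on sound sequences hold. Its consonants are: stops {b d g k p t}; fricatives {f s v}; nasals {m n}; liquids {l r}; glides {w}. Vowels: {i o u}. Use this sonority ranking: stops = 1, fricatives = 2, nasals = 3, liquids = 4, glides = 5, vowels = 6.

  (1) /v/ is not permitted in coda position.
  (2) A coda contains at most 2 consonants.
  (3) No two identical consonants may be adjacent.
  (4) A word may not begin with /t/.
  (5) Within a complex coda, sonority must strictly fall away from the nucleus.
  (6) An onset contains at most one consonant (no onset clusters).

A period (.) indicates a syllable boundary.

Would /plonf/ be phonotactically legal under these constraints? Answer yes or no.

no

/plonf/ — violates constraint 6: syllable 1 onset /pl/ has 2 consonants (> 1) → phonotactically illegal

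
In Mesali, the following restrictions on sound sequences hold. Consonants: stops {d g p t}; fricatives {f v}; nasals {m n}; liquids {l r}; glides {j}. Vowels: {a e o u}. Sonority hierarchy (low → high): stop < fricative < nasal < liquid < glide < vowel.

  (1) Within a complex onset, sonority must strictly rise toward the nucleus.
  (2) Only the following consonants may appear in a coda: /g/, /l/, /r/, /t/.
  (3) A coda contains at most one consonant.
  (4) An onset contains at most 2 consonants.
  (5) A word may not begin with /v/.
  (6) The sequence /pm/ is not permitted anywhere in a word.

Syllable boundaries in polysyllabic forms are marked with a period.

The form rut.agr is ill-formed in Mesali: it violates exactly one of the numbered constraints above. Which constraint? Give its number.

rut.agr: syllable 2 coda /gr/ has 2 consonants (> 1).
This is a violation of constraint 3: "A coda contains at most one consonant."
The remaining constraints (1, 2, 4, 5, 6) are satisfied.

3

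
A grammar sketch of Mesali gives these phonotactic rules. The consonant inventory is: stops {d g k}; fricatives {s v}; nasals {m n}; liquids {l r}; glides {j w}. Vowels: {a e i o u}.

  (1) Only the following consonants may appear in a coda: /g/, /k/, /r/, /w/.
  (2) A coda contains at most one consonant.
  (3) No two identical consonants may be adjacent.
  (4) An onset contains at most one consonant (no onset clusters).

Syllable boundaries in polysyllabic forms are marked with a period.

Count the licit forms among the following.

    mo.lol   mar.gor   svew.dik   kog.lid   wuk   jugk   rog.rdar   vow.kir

3

mo.lol — violates constraint 1: syllable 2 coda contains /l/, which is not a licensed coda consonant → illicit
mar.gor — σ1 onset /m/, coda /r/ ok; σ2 onset /g/, coda /r/ ok → licit
svew.dik — violates constraint 4: syllable 1 onset /sv/ has 2 consonants (> 1) → illicit
kog.lid — violates constraint 1: syllable 2 coda contains /d/, which is not a licensed coda consonant → illicit
wuk — σ1 onset /w/, coda /k/ ok → licit
jugk — violates constraint 2: syllable 1 coda /gk/ has 2 consonants (> 1) → illicit
rog.rdar — violates constraint 4: syllable 2 onset /rd/ has 2 consonants (> 1) → illicit
vow.kir — σ1 onset /v/, coda /w/ ok; σ2 onset /k/, coda /r/ ok → licit
Licit: mar.gor, wuk, vow.kir → 3.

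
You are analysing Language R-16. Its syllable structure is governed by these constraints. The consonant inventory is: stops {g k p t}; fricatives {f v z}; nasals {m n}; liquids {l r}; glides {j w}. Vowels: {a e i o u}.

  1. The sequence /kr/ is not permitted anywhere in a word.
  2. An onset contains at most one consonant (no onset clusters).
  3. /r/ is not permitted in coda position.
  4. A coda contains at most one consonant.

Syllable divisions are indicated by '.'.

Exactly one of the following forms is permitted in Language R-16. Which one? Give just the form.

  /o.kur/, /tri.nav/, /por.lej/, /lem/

/lem/

/o.kur/ — violates constraint 3: syllable 2 coda contains /r/ → not permitted
/tri.nav/ — violates constraint 2: syllable 1 onset /tr/ has 2 consonants (> 1) → not permitted
/por.lej/ — violates constraint 3: syllable 1 coda contains /r/ → not permitted
/lem/ — σ1 onset /l/, coda /m/ ok → permitted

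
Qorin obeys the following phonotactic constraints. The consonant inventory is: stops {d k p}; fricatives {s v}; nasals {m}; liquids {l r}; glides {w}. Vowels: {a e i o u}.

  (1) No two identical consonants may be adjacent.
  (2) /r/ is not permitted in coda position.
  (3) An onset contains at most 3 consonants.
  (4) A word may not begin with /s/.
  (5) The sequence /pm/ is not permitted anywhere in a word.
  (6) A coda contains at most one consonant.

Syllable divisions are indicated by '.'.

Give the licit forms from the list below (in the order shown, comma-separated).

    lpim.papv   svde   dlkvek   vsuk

lpim.papv — violates constraint 6: syllable 2 coda /pv/ has 2 consonants (> 1) → illicit
svde — violates constraint 4: word begins with /s/ → illicit
dlkvek — violates constraint 3: syllable 1 onset /dlkv/ has 4 consonants (> 3) → illicit
vsuk — σ1 onset /vs/ (2C), coda /k/ ok → licit

vsuk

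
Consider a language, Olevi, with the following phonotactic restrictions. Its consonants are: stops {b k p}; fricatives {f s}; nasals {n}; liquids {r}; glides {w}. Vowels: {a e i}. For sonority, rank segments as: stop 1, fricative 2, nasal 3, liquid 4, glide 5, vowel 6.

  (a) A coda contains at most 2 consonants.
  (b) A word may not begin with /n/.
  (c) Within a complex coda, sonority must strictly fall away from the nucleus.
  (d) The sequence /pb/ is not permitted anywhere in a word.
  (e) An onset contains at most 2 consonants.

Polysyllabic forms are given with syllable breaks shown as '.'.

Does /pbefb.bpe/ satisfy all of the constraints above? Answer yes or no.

no

/pbefb.bpe/ — violates constraint (d): contains banned sequence /pb/ → phonotactically illegal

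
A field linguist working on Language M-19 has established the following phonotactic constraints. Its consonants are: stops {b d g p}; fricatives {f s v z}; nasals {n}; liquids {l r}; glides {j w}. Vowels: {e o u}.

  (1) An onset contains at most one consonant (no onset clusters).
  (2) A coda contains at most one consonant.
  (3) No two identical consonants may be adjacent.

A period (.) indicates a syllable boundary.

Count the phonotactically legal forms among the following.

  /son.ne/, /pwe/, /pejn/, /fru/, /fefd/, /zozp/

/son.ne/ — violates constraint 3: adjacent identical consonants /nn/ → phonotactically illegal
/pwe/ — violates constraint 1: syllable 1 onset /pw/ has 2 consonants (> 1) → phonotactically illegal
/pejn/ — violates constraint 2: syllable 1 coda /jn/ has 2 consonants (> 1) → phonotactically illegal
/fru/ — violates constraint 1: syllable 1 onset /fr/ has 2 consonants (> 1) → phonotactically illegal
/fefd/ — violates constraint 2: syllable 1 coda /fd/ has 2 consonants (> 1) → phonotactically illegal
/zozp/ — violates constraint 2: syllable 1 coda /zp/ has 2 consonants (> 1) → phonotactically illegal
No form is phonotactically legal → 0.

0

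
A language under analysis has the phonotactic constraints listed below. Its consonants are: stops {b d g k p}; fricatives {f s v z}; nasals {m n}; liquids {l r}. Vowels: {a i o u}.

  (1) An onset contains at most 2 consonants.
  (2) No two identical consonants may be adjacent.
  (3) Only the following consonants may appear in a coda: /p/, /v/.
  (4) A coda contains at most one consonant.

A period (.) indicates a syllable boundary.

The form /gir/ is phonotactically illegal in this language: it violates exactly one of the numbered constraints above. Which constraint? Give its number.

/gir/: syllable 1 coda contains /r/, which is not a licensed coda consonant.
This is a violation of constraint 3: "Only the following consonants may appear in a coda: /p/, /v/."
The remaining constraints (1, 2, 4) are satisfied.

3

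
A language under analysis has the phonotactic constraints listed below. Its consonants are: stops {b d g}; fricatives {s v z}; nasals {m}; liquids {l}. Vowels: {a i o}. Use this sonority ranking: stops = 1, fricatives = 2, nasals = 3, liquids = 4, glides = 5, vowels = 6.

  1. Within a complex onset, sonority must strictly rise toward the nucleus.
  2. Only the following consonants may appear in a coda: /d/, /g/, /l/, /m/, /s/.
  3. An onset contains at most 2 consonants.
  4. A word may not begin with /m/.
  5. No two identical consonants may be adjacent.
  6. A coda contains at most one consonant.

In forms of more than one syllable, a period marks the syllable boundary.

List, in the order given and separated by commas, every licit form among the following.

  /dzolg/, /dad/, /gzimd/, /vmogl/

/dzolg/ — violates constraint 6: syllable 1 coda /lg/ has 2 consonants (> 1) → illicit
/dad/ — σ1 onset /d/, coda /d/ ok → licit
/gzimd/ — violates constraint 6: syllable 1 coda /md/ has 2 consonants (> 1) → illicit
/vmogl/ — violates constraint 6: syllable 1 coda /gl/ has 2 consonants (> 1) → illicit

/dad/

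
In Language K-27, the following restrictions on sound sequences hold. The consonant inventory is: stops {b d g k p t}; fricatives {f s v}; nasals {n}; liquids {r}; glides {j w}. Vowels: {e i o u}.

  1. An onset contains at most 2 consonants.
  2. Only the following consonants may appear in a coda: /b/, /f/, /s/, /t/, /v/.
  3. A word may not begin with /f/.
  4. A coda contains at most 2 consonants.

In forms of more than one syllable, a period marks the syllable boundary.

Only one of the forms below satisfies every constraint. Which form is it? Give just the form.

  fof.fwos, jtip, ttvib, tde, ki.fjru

tde

fof.fwos — violates constraint 3: word begins with /f/ → ill-formed
jtip — violates constraint 2: syllable 1 coda contains /p/, which is not a licensed coda consonant → ill-formed
ttvib — violates constraint 1: syllable 1 onset /ttv/ has 3 consonants (> 2) → ill-formed
tde — σ1 onset /td/ (2C), coda /∅/ ok → well-formed
ki.fjru — violates constraint 1: syllable 2 onset /fjr/ has 3 consonants (> 2) → ill-formed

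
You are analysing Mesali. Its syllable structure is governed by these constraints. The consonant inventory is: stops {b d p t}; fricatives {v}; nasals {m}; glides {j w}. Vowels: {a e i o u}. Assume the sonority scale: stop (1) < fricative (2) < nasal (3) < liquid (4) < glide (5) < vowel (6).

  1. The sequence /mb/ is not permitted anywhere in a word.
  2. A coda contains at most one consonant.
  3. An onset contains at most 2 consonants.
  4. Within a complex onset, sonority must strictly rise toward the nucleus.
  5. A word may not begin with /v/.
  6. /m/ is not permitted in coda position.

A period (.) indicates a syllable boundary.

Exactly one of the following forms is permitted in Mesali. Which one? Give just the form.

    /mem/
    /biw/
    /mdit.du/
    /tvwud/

/mem/ — violates constraint 6: syllable 1 coda contains /m/ → not permitted
/biw/ — σ1 onset /b/, coda /w/ ok → permitted
/mdit.du/ — violates constraint 4: syllable 1 onset /md/: /m/ (nasal, 3) → /d/ (stop, 1) does not rise → not permitted
/tvwud/ — violates constraint 3: syllable 1 onset /tvw/ has 3 consonants (> 2) → not permitted

/biw/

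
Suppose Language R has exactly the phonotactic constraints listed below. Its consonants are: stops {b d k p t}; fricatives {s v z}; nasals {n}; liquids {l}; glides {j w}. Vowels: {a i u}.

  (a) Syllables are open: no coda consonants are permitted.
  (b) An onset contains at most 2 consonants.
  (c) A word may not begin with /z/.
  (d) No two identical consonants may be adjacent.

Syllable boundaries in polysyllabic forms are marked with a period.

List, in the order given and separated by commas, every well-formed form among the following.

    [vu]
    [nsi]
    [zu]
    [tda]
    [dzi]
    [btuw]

[vu] — σ1 onset /v/, coda /∅/ ok → well-formed
[nsi] — σ1 onset /ns/ (2C), coda /∅/ ok → well-formed
[zu] — violates constraint (c): word begins with /z/ → ill-formed
[tda] — σ1 onset /td/ (2C), coda /∅/ ok → well-formed
[dzi] — σ1 onset /dz/ (2C), coda /∅/ ok → well-formed
[btuw] — violates constraint (a): syllable 1 coda /w/ has 1 consonant (> 0) → ill-formed

[vu], [nsi], [tda], [dzi]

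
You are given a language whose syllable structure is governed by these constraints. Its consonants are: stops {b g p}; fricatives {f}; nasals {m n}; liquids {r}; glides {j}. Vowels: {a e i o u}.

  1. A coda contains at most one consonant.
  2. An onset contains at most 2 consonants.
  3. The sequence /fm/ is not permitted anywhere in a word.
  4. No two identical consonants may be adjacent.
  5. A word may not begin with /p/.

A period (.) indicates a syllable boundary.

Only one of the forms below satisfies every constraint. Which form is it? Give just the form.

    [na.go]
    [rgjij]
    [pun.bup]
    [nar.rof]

[na.go]

[na.go] — σ1 onset /n/, coda /∅/ ok; σ2 onset /g/, coda /∅/ ok → permitted
[rgjij] — violates constraint 2: syllable 1 onset /rgj/ has 3 consonants (> 2) → not permitted
[pun.bup] — violates constraint 5: word begins with /p/ → not permitted
[nar.rof] — violates constraint 4: adjacent identical consonants /rr/ → not permitted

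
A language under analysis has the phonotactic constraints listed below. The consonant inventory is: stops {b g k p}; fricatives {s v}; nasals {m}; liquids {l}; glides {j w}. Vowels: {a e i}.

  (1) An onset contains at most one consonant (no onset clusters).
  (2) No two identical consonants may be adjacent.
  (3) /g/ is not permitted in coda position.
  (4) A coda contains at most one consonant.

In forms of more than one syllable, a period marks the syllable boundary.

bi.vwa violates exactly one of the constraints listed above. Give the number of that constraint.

1

bi.vwa: syllable 2 onset /vw/ has 2 consonants (> 1).
This is a violation of constraint 1: "An onset contains at most one consonant (no onset clusters)."
The remaining constraints (2, 3, 4) are satisfied.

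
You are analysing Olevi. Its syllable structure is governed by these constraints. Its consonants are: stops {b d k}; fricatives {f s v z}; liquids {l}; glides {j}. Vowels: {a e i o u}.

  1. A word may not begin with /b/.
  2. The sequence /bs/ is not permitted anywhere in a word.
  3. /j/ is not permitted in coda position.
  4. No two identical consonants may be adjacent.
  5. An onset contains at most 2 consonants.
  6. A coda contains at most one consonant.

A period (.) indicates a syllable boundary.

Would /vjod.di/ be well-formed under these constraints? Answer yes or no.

/vjod.di/ — violates constraint 4: adjacent identical consonants /dd/ → ill-formed

no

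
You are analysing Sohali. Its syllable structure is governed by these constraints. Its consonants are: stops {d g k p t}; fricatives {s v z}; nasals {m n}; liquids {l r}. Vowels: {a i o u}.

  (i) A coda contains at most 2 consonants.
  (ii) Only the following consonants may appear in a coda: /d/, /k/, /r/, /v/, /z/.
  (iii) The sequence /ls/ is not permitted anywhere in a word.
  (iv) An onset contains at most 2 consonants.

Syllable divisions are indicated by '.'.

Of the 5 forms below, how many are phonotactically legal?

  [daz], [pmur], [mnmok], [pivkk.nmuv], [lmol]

2

[daz] — σ1 onset /d/, coda /z/ ok → phonotactically legal
[pmur] — σ1 onset /pm/ (2C), coda /r/ ok → phonotactically legal
[mnmok] — violates constraint (iv): syllable 1 onset /mnm/ has 3 consonants (> 2) → phonotactically illegal
[pivkk.nmuv] — violates constraint (i): syllable 1 coda /vkk/ has 3 consonants (> 2) → phonotactically illegal
[lmol] — violates constraint (ii): syllable 1 coda contains /l/, which is not a licensed coda consonant → phonotactically illegal
Phonotactically legal: [daz], [pmur] → 2.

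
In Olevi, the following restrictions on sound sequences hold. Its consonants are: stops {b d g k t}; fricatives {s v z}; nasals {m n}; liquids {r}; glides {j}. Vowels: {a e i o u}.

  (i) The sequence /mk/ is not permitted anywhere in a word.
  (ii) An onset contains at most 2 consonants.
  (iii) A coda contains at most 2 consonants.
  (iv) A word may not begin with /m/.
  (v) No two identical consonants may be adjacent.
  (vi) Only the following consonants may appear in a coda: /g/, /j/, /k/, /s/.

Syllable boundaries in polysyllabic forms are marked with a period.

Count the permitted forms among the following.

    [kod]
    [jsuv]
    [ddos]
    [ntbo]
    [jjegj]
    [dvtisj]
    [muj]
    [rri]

[kod] — violates constraint (vi): syllable 1 coda contains /d/, which is not a licensed coda consonant → not permitted
[jsuv] — violates constraint (vi): syllable 1 coda contains /v/, which is not a licensed coda consonant → not permitted
[ddos] — violates constraint (v): adjacent identical consonants /dd/ → not permitted
[ntbo] — violates constraint (ii): syllable 1 onset /ntb/ has 3 consonants (> 2) → not permitted
[jjegj] — violates constraint (v): adjacent identical consonants /jj/ → not permitted
[dvtisj] — violates constraint (ii): syllable 1 onset /dvt/ has 3 consonants (> 2) → not permitted
[muj] — violates constraint (iv): word begins with /m/ → not permitted
[rri] — violates constraint (v): adjacent identical consonants /rr/ → not permitted
No form is permitted → 0.

0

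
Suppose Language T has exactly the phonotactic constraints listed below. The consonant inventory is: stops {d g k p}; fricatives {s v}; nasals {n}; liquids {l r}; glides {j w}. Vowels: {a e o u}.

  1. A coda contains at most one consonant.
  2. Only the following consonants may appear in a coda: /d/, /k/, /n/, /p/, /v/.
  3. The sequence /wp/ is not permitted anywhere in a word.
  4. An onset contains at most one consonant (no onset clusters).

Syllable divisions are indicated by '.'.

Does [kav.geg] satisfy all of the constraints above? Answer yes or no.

[kav.geg] — violates constraint 2: syllable 2 coda contains /g/, which is not a licensed coda consonant → not permitted

no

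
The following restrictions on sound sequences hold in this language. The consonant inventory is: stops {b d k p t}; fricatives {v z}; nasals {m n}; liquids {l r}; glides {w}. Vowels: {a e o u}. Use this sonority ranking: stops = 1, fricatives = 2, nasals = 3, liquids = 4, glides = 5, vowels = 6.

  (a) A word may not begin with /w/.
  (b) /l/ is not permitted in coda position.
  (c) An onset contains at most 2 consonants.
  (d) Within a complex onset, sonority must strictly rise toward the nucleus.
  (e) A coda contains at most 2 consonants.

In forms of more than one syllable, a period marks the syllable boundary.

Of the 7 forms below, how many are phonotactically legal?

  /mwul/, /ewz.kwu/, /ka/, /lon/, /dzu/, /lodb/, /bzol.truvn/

5

/mwul/ — violates constraint (b): syllable 1 coda contains /l/ → phonotactically illegal
/ewz.kwu/ — σ1 onset /∅/, coda /wz/ (2C) ok; σ2 onset /kw/ (1→5 rises), coda /∅/ ok → phonotactically legal
/ka/ — σ1 onset /k/, coda /∅/ ok → phonotactically legal
/lon/ — σ1 onset /l/, coda /n/ ok → phonotactically legal
/dzu/ — σ1 onset /dz/ (1→2 rises), coda /∅/ ok → phonotactically legal
/lodb/ — σ1 onset /l/, coda /db/ (2C) ok → phonotactically legal
/bzol.truvn/ — violates constraint (b): syllable 1 coda contains /l/ → phonotactically illegal
Phonotactically legal: /ewz.kwu/, /ka/, /lon/, /dzu/, /lodb/ → 5.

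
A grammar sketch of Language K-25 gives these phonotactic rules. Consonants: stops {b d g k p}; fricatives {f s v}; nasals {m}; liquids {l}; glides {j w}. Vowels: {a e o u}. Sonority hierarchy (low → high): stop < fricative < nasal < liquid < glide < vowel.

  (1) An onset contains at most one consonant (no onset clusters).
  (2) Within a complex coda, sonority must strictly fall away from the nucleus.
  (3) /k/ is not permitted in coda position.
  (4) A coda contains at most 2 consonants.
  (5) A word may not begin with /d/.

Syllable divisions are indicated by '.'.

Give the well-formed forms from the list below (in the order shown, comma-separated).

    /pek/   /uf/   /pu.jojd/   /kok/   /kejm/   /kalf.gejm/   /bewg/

/uf/, /pu.jojd/, /kejm/, /kalf.gejm/, /bewg/

/pek/ — violates constraint 3: syllable 1 coda contains /k/ → ill-formed
/uf/ — σ1 onset /∅/, coda /f/ ok → well-formed
/pu.jojd/ — σ1 onset /p/, coda /∅/ ok; σ2 onset /j/, coda /jd/ (5→1 falls) ok → well-formed
/kok/ — violates constraint 3: syllable 1 coda contains /k/ → ill-formed
/kejm/ — σ1 onset /k/, coda /jm/ (5→3 falls) ok → well-formed
/kalf.gejm/ — σ1 onset /k/, coda /lf/ (4→2 falls) ok; σ2 onset /g/, coda /jm/ (5→3 falls) ok → well-formed
/bewg/ — σ1 onset /b/, coda /wg/ (5→1 falls) ok → well-formed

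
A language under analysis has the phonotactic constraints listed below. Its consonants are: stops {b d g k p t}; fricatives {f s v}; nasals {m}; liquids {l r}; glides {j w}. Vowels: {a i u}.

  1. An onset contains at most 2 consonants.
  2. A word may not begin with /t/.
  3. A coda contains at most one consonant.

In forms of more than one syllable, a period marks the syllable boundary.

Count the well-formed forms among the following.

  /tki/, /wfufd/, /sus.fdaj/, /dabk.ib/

1

/tki/ — violates constraint 2: word begins with /t/ → ill-formed
/wfufd/ — violates constraint 3: syllable 1 coda /fd/ has 2 consonants (> 1) → ill-formed
/sus.fdaj/ — σ1 onset /s/, coda /s/ ok; σ2 onset /fd/ (2C), coda /j/ ok → well-formed
/dabk.ib/ — violates constraint 3: syllable 1 coda /bk/ has 2 consonants (> 1) → ill-formed
Well-formed: /sus.fdaj/ → 1.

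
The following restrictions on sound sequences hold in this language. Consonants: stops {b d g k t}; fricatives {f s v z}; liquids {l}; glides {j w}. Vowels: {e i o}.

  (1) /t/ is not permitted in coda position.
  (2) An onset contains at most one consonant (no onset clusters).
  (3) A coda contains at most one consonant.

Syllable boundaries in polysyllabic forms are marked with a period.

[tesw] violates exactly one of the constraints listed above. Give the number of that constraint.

3

[tesw]: syllable 1 coda /sw/ has 2 consonants (> 1).
This is a violation of constraint 3: "A coda contains at most one consonant."
The remaining constraints (1, 2) are satisfied.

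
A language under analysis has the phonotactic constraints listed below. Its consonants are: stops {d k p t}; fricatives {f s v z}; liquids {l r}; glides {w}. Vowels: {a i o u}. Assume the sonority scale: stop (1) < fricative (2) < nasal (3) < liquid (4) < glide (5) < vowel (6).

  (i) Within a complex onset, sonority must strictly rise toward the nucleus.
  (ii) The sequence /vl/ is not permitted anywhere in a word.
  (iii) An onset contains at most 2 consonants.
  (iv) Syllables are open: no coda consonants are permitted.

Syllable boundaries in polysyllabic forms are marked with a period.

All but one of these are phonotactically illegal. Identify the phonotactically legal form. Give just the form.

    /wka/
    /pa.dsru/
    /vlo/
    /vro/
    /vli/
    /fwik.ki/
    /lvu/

/wka/ — violates constraint (i): syllable 1 onset /wk/: /w/ (glide, 5) → /k/ (stop, 1) does not rise → phonotactically illegal
/pa.dsru/ — violates constraint (iii): syllable 2 onset /dsr/ has 3 consonants (> 2) → phonotactically illegal
/vlo/ — violates constraint (ii): contains banned sequence /vl/ → phonotactically illegal
/vro/ — σ1 onset /vr/ (2→4 rises), coda /∅/ ok → phonotactically legal
/vli/ — violates constraint (ii): contains banned sequence /vl/ → phonotactically illegal
/fwik.ki/ — violates constraint (iv): syllable 1 coda /k/ has 1 consonant (> 0) → phonotactically illegal
/lvu/ — violates constraint (i): syllable 1 onset /lv/: /l/ (liquid, 4) → /v/ (fricative, 2) does not rise → phonotactically illegal

/vro/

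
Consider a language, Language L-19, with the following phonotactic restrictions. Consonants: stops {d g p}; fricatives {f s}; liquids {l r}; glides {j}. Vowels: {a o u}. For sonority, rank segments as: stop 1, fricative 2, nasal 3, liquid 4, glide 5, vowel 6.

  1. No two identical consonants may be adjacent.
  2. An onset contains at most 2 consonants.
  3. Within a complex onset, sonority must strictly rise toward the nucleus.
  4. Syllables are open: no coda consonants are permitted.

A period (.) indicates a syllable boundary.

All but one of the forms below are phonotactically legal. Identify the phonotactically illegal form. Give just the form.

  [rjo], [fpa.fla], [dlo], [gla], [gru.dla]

[rjo] — σ1 onset /rj/ (4→5 rises), coda /∅/ ok → phonotactically legal
[fpa.fla] — violates constraint 3: syllable 1 onset /fp/: /f/ (fricative, 2) → /p/ (stop, 1) does not rise → phonotactically illegal
[dlo] — σ1 onset /dl/ (1→4 rises), coda /∅/ ok → phonotactically legal
[gla] — σ1 onset /gl/ (1→4 rises), coda /∅/ ok → phonotactically legal
[gru.dla] — σ1 onset /gr/ (1→4 rises), coda /∅/ ok; σ2 onset /dl/ (1→4 rises), coda /∅/ ok → phonotactically legal

[fpa.fla]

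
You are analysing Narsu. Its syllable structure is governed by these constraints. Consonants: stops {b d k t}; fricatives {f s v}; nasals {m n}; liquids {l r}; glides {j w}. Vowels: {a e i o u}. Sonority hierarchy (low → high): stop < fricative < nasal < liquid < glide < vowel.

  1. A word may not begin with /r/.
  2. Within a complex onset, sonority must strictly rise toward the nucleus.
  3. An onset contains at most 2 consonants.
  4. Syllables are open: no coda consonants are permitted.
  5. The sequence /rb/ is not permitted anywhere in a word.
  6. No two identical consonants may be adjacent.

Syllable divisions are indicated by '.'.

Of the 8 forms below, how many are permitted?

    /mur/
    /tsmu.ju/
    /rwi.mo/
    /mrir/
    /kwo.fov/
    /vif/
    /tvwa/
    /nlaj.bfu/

/mur/ — violates constraint 4: syllable 1 coda /r/ has 1 consonant (> 0) → not permitted
/tsmu.ju/ — violates constraint 3: syllable 1 onset /tsm/ has 3 consonants (> 2) → not permitted
/rwi.mo/ — violates constraint 1: word begins with /r/ → not permitted
/mrir/ — violates constraint 4: syllable 1 coda /r/ has 1 consonant (> 0) → not permitted
/kwo.fov/ — violates constraint 4: syllable 2 coda /v/ has 1 consonant (> 0) → not permitted
/vif/ — violates constraint 4: syllable 1 coda /f/ has 1 consonant (> 0) → not permitted
/tvwa/ — violates constraint 3: syllable 1 onset /tvw/ has 3 consonants (> 2) → not permitted
/nlaj.bfu/ — violates constraint 4: syllable 1 coda /j/ has 1 consonant (> 0) → not permitted
No form is permitted → 0.

0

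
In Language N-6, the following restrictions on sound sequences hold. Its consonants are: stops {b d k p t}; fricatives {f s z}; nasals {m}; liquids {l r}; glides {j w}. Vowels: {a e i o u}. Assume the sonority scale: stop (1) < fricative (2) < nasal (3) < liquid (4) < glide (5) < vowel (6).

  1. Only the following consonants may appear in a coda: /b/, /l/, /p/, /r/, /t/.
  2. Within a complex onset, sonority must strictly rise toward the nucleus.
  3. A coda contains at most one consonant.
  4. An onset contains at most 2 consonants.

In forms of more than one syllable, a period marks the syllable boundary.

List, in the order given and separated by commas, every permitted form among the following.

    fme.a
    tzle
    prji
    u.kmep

fme.a, u.kmep

fme.a — σ1 onset /fm/ (2→3 rises), coda /∅/ ok; σ2 onset /∅/, coda /∅/ ok → permitted
tzle — violates constraint 4: syllable 1 onset /tzl/ has 3 consonants (> 2) → not permitted
prji — violates constraint 4: syllable 1 onset /prj/ has 3 consonants (> 2) → not permitted
u.kmep — σ1 onset /∅/, coda /∅/ ok; σ2 onset /km/ (1→3 rises), coda /p/ ok → permitted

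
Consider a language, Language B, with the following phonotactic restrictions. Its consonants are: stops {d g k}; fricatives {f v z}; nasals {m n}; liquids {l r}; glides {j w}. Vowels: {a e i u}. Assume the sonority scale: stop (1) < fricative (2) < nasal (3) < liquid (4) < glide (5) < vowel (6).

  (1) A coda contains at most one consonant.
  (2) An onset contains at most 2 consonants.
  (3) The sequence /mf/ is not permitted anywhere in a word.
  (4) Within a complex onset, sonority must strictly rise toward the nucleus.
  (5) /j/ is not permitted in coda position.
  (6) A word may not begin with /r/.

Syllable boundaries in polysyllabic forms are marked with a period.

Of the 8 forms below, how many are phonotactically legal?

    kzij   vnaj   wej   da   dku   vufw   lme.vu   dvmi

1

kzij — violates constraint 5: syllable 1 coda contains /j/ → phonotactically illegal
vnaj — violates constraint 5: syllable 1 coda contains /j/ → phonotactically illegal
wej — violates constraint 5: syllable 1 coda contains /j/ → phonotactically illegal
da — σ1 onset /d/, coda /∅/ ok → phonotactically legal
dku — violates constraint 4: syllable 1 onset /dk/: /d/ (stop, 1) → /k/ (stop, 1) does not rise → phonotactically illegal
vufw — violates constraint 1: syllable 1 coda /fw/ has 2 consonants (> 1) → phonotactically illegal
lme.vu — violates constraint 4: syllable 1 onset /lm/: /l/ (liquid, 4) → /m/ (nasal, 3) does not rise → phonotactically illegal
dvmi — violates constraint 2: syllable 1 onset /dvm/ has 3 consonants (> 2) → phonotactically illegal
Phonotactically legal: da → 1.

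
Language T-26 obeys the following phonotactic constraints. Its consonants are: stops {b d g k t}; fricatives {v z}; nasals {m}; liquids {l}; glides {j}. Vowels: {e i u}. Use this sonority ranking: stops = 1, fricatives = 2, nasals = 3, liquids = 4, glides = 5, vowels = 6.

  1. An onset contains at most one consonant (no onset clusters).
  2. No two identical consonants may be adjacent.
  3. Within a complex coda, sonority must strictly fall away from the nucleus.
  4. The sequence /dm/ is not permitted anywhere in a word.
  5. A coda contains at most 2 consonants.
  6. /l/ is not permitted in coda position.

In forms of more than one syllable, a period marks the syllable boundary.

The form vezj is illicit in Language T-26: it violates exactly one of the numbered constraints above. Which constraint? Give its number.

vezj: syllable 1 coda /zj/: /z/ (fricative, 2) → /j/ (glide, 5) does not fall.
This is a violation of constraint 3: "Within a complex coda, sonority must strictly fall away from the nucleus."
The remaining constraints (1, 2, 4, 5, 6) are satisfied.

3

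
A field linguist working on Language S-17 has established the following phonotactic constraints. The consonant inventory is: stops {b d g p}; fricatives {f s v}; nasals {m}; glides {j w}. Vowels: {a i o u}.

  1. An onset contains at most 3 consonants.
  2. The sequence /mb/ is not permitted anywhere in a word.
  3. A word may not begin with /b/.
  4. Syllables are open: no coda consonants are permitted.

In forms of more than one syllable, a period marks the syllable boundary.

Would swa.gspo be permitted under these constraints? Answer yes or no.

yes

swa.gspo — σ1 onset /sw/ (2C), coda /∅/ ok; σ2 onset /gsp/ (3C), coda /∅/ ok → permitted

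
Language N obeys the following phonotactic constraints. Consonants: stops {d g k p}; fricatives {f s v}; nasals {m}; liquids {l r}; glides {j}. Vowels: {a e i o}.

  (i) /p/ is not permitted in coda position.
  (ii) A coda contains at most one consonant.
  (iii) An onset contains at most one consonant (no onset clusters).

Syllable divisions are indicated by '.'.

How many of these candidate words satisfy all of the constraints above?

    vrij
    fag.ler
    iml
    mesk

vrij — violates constraint (iii): syllable 1 onset /vr/ has 2 consonants (> 1) → illicit
fag.ler — σ1 onset /f/, coda /g/ ok; σ2 onset /l/, coda /r/ ok → licit
iml — violates constraint (ii): syllable 1 coda /ml/ has 2 consonants (> 1) → illicit
mesk — violates constraint (ii): syllable 1 coda /sk/ has 2 consonants (> 1) → illicit
Licit: fag.ler → 1.

1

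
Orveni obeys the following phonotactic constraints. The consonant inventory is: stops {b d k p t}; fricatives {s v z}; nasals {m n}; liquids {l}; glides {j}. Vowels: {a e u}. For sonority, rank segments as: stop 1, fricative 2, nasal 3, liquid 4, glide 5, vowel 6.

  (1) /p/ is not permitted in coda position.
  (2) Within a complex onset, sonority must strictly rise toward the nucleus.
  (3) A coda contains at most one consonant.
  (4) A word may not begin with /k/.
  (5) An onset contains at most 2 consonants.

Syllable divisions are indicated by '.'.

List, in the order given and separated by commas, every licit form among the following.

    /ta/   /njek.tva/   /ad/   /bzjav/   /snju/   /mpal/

/ta/, /njek.tva/, /ad/

/ta/ — σ1 onset /t/, coda /∅/ ok → licit
/njek.tva/ — σ1 onset /nj/ (3→5 rises), coda /k/ ok; σ2 onset /tv/ (1→2 rises), coda /∅/ ok → licit
/ad/ — σ1 onset /∅/, coda /d/ ok → licit
/bzjav/ — violates constraint 5: syllable 1 onset /bzj/ has 3 consonants (> 2) → illicit
/snju/ — violates constraint 5: syllable 1 onset /snj/ has 3 consonants (> 2) → illicit
/mpal/ — violates constraint 2: syllable 1 onset /mp/: /m/ (nasal, 3) → /p/ (stop, 1) does not rise → illicit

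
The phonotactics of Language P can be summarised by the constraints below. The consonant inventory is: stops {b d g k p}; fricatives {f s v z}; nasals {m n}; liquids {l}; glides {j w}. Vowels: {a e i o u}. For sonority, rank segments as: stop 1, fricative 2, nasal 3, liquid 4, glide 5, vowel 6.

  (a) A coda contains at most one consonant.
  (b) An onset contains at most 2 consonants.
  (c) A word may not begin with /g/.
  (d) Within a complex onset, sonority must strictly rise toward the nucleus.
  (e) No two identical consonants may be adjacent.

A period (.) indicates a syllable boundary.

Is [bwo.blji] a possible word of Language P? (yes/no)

[bwo.blji] — violates constraint (b): syllable 2 onset /blj/ has 3 consonants (> 2) → phonotactically illegal

no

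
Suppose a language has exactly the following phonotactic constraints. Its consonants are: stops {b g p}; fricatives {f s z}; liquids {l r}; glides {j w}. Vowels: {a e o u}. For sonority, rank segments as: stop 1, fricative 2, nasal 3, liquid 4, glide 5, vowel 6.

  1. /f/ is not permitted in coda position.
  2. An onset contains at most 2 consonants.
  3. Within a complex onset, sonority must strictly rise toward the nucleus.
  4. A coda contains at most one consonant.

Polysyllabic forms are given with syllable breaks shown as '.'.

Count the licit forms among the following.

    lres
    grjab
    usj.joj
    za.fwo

1

lres — violates constraint 3: syllable 1 onset /lr/: /l/ (liquid, 4) → /r/ (liquid, 4) does not rise → illicit
grjab — violates constraint 2: syllable 1 onset /grj/ has 3 consonants (> 2) → illicit
usj.joj — violates constraint 4: syllable 1 coda /sj/ has 2 consonants (> 1) → illicit
za.fwo — σ1 onset /z/, coda /∅/ ok; σ2 onset /fw/ (2→5 rises), coda /∅/ ok → licit
Licit: za.fwo → 1.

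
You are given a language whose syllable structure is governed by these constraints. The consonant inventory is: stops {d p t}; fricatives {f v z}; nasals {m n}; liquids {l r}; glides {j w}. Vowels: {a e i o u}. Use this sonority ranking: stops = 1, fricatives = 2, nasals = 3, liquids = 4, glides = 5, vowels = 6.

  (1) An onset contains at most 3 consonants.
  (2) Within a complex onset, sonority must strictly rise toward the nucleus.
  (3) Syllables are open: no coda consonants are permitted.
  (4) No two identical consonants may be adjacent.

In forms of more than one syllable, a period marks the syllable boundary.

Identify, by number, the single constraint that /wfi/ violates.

/wfi/: syllable 1 onset /wf/: /w/ (glide, 5) → /f/ (fricative, 2) does not rise.
This is a violation of constraint 2: "Within a complex onset, sonority must strictly rise toward the nucleus."
The remaining constraints (1, 3, 4) are satisfied.

2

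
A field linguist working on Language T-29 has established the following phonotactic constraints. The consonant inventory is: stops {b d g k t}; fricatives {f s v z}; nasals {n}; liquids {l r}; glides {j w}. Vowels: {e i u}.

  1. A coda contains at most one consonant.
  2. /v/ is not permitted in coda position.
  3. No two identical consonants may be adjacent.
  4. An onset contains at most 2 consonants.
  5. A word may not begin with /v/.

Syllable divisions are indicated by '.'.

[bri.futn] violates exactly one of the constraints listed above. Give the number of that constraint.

1

[bri.futn]: syllable 2 coda /tn/ has 2 consonants (> 1).
This is a violation of constraint 1: "A coda contains at most one consonant."
The remaining constraints (2, 3, 4, 5) are satisfied.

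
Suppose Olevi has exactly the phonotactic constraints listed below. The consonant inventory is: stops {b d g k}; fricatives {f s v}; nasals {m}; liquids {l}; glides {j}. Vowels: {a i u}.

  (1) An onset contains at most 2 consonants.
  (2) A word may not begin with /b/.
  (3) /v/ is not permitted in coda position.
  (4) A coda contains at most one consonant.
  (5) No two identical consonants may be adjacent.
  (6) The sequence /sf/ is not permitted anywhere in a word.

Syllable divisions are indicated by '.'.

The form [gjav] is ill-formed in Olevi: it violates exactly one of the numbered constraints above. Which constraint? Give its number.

3

[gjav]: syllable 1 coda contains /v/.
This is a violation of constraint 3: "/v/ is not permitted in coda position."
The remaining constraints (1, 2, 4, 5, 6) are satisfied.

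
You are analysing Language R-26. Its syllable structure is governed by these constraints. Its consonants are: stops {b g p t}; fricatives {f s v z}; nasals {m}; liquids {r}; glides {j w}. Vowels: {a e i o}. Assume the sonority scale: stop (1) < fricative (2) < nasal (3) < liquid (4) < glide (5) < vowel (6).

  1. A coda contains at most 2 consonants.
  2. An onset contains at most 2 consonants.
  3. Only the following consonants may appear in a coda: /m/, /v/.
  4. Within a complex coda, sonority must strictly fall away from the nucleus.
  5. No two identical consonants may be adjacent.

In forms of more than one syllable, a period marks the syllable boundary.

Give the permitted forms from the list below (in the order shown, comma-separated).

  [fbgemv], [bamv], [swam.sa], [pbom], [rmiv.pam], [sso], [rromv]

[fbgemv] — violates constraint 2: syllable 1 onset /fbg/ has 3 consonants (> 2) → not permitted
[bamv] — σ1 onset /b/, coda /mv/ (3→2 falls) ok → permitted
[swam.sa] — σ1 onset /sw/ (2C), coda /m/ ok; σ2 onset /s/, coda /∅/ ok → permitted
[pbom] — σ1 onset /pb/ (2C), coda /m/ ok → permitted
[rmiv.pam] — σ1 onset /rm/ (2C), coda /v/ ok; σ2 onset /p/, coda /m/ ok → permitted
[sso] — violates constraint 5: adjacent identical consonants /ss/ → not permitted
[rromv] — violates constraint 5: adjacent identical consonants /rr/ → not permitted

[bamv], [swam.sa], [pbom], [rmiv.pam]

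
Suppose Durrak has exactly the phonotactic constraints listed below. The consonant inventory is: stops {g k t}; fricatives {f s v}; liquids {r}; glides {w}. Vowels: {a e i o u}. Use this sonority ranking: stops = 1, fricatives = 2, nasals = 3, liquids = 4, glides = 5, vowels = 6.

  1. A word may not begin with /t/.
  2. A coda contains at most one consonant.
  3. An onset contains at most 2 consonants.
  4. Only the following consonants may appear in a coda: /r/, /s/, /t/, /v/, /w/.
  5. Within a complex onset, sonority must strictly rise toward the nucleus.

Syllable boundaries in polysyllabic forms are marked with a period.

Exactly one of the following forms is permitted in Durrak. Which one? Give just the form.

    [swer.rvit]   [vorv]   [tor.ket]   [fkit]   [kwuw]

[kwuw]

[swer.rvit] — violates constraint 5: syllable 2 onset /rv/: /r/ (liquid, 4) → /v/ (fricative, 2) does not rise → not permitted
[vorv] — violates constraint 2: syllable 1 coda /rv/ has 2 consonants (> 1) → not permitted
[tor.ket] — violates constraint 1: word begins with /t/ → not permitted
[fkit] — violates constraint 5: syllable 1 onset /fk/: /f/ (fricative, 2) → /k/ (stop, 1) does not rise → not permitted
[kwuw] — σ1 onset /kw/ (1→5 rises), coda /w/ ok → permitted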